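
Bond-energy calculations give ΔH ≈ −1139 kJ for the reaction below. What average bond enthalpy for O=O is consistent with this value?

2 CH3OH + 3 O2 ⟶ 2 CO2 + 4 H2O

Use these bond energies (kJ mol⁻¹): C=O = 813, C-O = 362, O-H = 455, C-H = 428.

Let D be the O=O bond energy.
Σ(broken) = 6×428 + 2×362 + 2×455 + 3×D = 4202 + 3D
Σ(formed) = 4×813 + 8×455 = 6892
ΔH = Σ(broken) − Σ(formed) = (4202 + 3D) − (6892) = −2690 + 3D
Setting this equal to −1139 kJ gives 3D = 1551, so D = 517 kJ/mol.

D(O=O) ≈ 517 kJ/mol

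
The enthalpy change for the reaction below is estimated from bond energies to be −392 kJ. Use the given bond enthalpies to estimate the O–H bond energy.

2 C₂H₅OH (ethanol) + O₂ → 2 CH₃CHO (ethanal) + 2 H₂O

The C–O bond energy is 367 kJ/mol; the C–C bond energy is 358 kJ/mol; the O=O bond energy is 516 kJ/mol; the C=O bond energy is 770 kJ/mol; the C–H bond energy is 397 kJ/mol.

D(O–H) ≈ 448 kJ/mol

Let D be the O–H bond energy.
Σ(broken) = 2×358 + 10×397 + 2×367 + 2×D + 1×516 = 5936 + 2D
Σ(formed) = 2×358 + 8×397 + 2×770 + 4×D = 5432 + 4D
ΔH = Σ(broken) − Σ(formed) = (5936 + 2D) − (5432 + 4D) = +504 − 2D
Setting this equal to −392 kJ gives 2D = 896, so D = 448 kJ/mol.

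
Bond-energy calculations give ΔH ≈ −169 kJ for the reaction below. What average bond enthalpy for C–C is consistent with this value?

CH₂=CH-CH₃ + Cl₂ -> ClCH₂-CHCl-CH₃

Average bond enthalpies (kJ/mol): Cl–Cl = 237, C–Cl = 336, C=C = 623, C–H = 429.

Let D be the C–C bond energy.
Σ(broken) = 1×D + 6×429 + 1×623 + 1×237 = 3434 + D
Σ(formed) = 2×D + 2×336 + 6×429 = 3246 + 2D
ΔH = Σ(broken) − Σ(formed) = (3434 + D) − (3246 + 2D) = +188 − D
Setting this equal to −169 kJ gives D = 357 kJ/mol.

D(C–C) ≈ 357 kJ/mol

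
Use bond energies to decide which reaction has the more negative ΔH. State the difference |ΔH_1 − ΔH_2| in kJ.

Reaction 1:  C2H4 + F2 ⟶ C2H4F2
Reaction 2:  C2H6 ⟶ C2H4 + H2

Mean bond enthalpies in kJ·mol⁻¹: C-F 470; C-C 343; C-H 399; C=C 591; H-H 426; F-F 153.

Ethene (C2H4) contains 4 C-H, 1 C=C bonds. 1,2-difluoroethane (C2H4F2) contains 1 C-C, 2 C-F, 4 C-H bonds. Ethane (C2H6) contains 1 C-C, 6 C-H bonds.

Reaction 1, by 663 kJ

Reaction 1:
  Bonds broken (reactants):
    C-H: 4 × 399 = 1596
    C=C: 1 × 591 = 591
    F-F: 1 × 153 = 153
    Σ(broken) = 2340 kJ
  Bonds formed (products):
    C-C: 1 × 343 = 343
    C-F: 2 × 470 = 940
    C-H: 4 × 399 = 1596
    Σ(formed) = 2879 kJ
  ΔH_1 = 2340 − 2879 = −539 kJ
Reaction 2:
  Bonds broken (reactants):
    C-C: 1 × 343 = 343
    C-H: 6 × 399 = 2394
    Σ(broken) = 2737 kJ
  Bonds formed (products):
    C-H: 4 × 399 = 1596
    C=C: 1 × 591 = 591
    H-H: 1 × 426 = 426
    Σ(formed) = 2613 kJ
  ΔH_2 = 2737 − 2613 = +124 kJ
ΔH_1 − ΔH_2 = −663 kJ, so reaction 1 has the more negative ΔH; |ΔH_1 − ΔH_2| = 663 kJ.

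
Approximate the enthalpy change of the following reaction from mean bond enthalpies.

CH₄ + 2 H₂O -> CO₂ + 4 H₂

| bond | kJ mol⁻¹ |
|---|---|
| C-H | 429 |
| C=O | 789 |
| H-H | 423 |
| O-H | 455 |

ΔH ≈ +266 kJ

Bonds broken (reactants):
  C-H: 4 × 429 = 1716
  O-H: 4 × 455 = 1820
  Σ(broken) = 3536 kJ
Bonds formed (products):
  C=O: 2 × 789 = 1578
  H-H: 4 × 423 = 1692
  Σ(formed) = 3270 kJ
ΔH = Σ(broken) − Σ(formed) = 3536 − 3270 = +266 kJ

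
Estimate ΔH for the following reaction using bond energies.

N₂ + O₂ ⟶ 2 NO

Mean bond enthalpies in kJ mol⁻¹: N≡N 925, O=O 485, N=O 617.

ΔH ≈ +176 kJ

Bonds broken (reactants):
  N≡N: 1 × 925 = 925
  O=O: 1 × 485 = 485
  Σ(broken) = 1410 kJ
Bonds formed (products):
  N=O: 2 × 617 = 1234
  Σ(formed) = 1234 kJ
ΔH = Σ(broken) − Σ(formed) = 1410 − 1234 = +176 kJ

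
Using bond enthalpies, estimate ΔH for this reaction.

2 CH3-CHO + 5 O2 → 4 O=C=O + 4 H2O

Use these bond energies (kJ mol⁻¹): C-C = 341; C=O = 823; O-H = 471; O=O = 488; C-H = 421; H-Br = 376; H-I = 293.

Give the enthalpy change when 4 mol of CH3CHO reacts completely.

ΔH = −4432 kJ

Bonds broken (reactants):
  C-C: 2 × 341 = 682
  C-H: 8 × 421 = 3368
  C=O: 2 × 823 = 1646
  O=O: 5 × 488 = 2440
  Σ(broken) = 8136 kJ
Bonds formed (products):
  C=O: 8 × 823 = 6584
  O-H: 8 × 471 = 3768
  Σ(formed) = 10352 kJ
ΔH = Σ(broken) − Σ(formed) = 8136 − 10352 = −2216 kJ
For 2× the reaction as written: 2 × (−2216) = −4432 kJ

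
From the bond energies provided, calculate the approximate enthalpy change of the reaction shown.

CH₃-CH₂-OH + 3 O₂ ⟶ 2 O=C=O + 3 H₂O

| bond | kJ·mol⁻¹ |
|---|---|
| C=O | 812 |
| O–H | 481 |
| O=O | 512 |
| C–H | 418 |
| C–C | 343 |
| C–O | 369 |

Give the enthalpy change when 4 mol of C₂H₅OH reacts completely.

Bonds broken (reactants):
  C–C: 1 × 343 = 343
  C–H: 5 × 418 = 2090
  C–O: 1 × 369 = 369
  O–H: 1 × 481 = 481
  O=O: 3 × 512 = 1536
  Σ(broken) = 4819 kJ
Bonds formed (products):
  C=O: 4 × 812 = 3248
  O–H: 6 × 481 = 2886
  Σ(formed) = 6134 kJ
ΔH = Σ(broken) − Σ(formed) = 4819 − 6134 = −1315 kJ
For 4× the reaction as written: 4 × (−1315) = −5260 kJ

ΔH = −5260 kJ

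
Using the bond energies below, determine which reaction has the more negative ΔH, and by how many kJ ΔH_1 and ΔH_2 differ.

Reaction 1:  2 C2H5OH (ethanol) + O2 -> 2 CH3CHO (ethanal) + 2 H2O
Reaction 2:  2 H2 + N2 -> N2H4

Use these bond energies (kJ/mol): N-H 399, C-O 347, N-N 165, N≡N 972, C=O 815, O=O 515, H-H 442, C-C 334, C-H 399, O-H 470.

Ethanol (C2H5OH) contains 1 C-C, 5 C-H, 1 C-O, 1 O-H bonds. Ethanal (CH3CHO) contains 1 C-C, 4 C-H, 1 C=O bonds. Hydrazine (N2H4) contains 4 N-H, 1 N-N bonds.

Reaction 1, by 658 kJ

Reaction 1:
  Bonds broken (reactants):
    C-C: 2 × 334 = 668
    C-H: 10 × 399 = 3990
    C-O: 2 × 347 = 694
    O-H: 2 × 470 = 940
    O=O: 1 × 515 = 515
    Σ(broken) = 6807 kJ
  Bonds formed (products):
    C-C: 2 × 334 = 668
    C-H: 8 × 399 = 3192
    C=O: 2 × 815 = 1630
    O-H: 4 × 470 = 1880
    Σ(formed) = 7370 kJ
  ΔH_1 = 6807 − 7370 = −563 kJ
Reaction 2:
  Bonds broken (reactants):
    H-H: 2 × 442 = 884
    N≡N: 1 × 972 = 972
    Σ(broken) = 1856 kJ
  Bonds formed (products):
    N-H: 4 × 399 = 1596
    N-N: 1 × 165 = 165
    Σ(formed) = 1761 kJ
  ΔH_2 = 1856 − 1761 = +95 kJ
ΔH_1 − ΔH_2 = −658 kJ, so reaction 1 has the more negative ΔH; |ΔH_1 − ΔH_2| = 658 kJ.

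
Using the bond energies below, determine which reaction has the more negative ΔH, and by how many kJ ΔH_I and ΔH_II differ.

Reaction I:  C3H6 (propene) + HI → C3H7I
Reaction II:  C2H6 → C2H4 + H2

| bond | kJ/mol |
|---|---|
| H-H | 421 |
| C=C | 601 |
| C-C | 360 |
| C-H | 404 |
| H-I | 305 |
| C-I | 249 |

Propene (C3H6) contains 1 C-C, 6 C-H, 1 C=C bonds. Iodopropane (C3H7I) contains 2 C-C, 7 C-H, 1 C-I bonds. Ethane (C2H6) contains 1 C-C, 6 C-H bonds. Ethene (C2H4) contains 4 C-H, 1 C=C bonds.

Reaction I, by 253 kJ

Reaction I:
  Bonds broken (reactants):
    C-C: 1 × 360 = 360
    C-H: 6 × 404 = 2424
    C=C: 1 × 601 = 601
    H-I: 1 × 305 = 305
    Σ(broken) = 3690 kJ
  Bonds formed (products):
    C-C: 2 × 360 = 720
    C-H: 7 × 404 = 2828
    C-I: 1 × 249 = 249
    Σ(formed) = 3797 kJ
  ΔH_I = 3690 − 3797 = −107 kJ
Reaction II:
  Bonds broken (reactants):
    C-C: 1 × 360 = 360
    C-H: 6 × 404 = 2424
    Σ(broken) = 2784 kJ
  Bonds formed (products):
    C-H: 4 × 404 = 1616
    C=C: 1 × 601 = 601
    H-H: 1 × 421 = 421
    Σ(formed) = 2638 kJ
  ΔH_II = 2784 − 2638 = +146 kJ
ΔH_I − ΔH_II = −253 kJ, so reaction I has the more negative ΔH; |ΔH_I − ΔH_II| = 253 kJ.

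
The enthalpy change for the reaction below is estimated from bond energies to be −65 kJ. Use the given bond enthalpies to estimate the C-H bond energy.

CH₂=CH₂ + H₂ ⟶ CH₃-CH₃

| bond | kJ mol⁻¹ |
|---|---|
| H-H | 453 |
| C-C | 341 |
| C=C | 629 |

D(C-H) ≈ 403 kJ/mol

Let D be the C-H bond energy.
Σ(broken) = 4×D + 1×629 + 1×453 = 1082 + 4D
Σ(formed) = 1×341 + 6×D = 341 + 6D
ΔH = Σ(broken) − Σ(formed) = (1082 + 4D) − (341 + 6D) = +741 − 2D
Setting this equal to −65 kJ gives 2D = 806, so D = 403 kJ/mol.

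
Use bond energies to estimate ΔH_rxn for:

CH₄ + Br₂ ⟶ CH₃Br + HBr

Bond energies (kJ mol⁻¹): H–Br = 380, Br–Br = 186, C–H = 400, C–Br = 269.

ΔH ≈ −63 kJ

Bonds broken (reactants):
  Br–Br: 1 × 186 = 186
  C–H: 4 × 400 = 1600
  Σ(broken) = 1786 kJ
Bonds formed (products):
  C–Br: 1 × 269 = 269
  C–H: 3 × 400 = 1200
  H–Br: 1 × 380 = 380
  Σ(formed) = 1849 kJ
ΔH = Σ(broken) − Σ(formed) = 1786 − 1849 = −63 kJ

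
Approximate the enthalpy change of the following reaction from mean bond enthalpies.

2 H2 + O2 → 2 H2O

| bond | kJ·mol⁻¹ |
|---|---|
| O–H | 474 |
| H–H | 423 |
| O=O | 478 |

Bonds broken (reactants):
  H–H: 2 × 423 = 846
  O=O: 1 × 478 = 478
  Σ(broken) = 1324 kJ
Bonds formed (products):
  O–H: 4 × 474 = 1896
  Σ(formed) = 1896 kJ
ΔH = Σ(broken) − Σ(formed) = 1324 − 1896 = −572 kJ

ΔH ≈ −572 kJ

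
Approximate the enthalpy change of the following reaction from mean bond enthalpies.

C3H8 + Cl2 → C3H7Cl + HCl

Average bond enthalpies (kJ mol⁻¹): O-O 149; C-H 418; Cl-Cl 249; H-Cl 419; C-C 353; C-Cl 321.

ΔH ≈ −73 kJ

Bonds broken (reactants):
  C-C: 2 × 353 = 706
  C-H: 8 × 418 = 3344
  Cl-Cl: 1 × 249 = 249
  Σ(broken) = 4299 kJ
Bonds formed (products):
  C-C: 2 × 353 = 706
  C-Cl: 1 × 321 = 321
  C-H: 7 × 418 = 2926
  H-Cl: 1 × 419 = 419
  Σ(formed) = 4372 kJ
ΔH = Σ(broken) − Σ(formed) = 4299 − 4372 = −73 kJ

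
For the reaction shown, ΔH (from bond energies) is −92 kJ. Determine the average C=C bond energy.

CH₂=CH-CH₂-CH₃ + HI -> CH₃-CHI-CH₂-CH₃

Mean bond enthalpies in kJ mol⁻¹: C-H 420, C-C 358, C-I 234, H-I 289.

Let D be the C=C bond energy.
Σ(broken) = 2×358 + 8×420 + 1×D + 1×289 = 4365 + D
Σ(formed) = 3×358 + 9×420 + 1×234 = 5088
ΔH = Σ(broken) − Σ(formed) = (4365 + D) − (5088) = −723 + D
Setting this equal to −92 kJ gives D = 631 kJ/mol.

D(C=C) ≈ 631 kJ/mol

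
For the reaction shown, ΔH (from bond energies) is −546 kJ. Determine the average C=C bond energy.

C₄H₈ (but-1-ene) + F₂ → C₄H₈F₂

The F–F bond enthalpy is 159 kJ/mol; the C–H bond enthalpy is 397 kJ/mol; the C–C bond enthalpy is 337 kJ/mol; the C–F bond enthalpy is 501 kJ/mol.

Let D be the C=C bond energy.
Σ(broken) = 2×337 + 8×397 + 1×D + 1×159 = 4009 + D
Σ(formed) = 3×337 + 2×501 + 8×397 = 5189
ΔH = Σ(broken) − Σ(formed) = (4009 + D) − (5189) = −1180 + D
Setting this equal to −546 kJ gives D = 634 kJ/mol.

D(C=C) ≈ 634 kJ/mol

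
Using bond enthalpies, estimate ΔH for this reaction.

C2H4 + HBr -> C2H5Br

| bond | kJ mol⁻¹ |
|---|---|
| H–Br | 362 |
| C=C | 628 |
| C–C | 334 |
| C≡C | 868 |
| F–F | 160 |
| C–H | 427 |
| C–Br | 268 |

ΔH ≈ −39 kJ

Bonds broken (reactants):
  C–H: 4 × 427 = 1708
  C=C: 1 × 628 = 628
  H–Br: 1 × 362 = 362
  Σ(broken) = 2698 kJ
Bonds formed (products):
  C–Br: 1 × 268 = 268
  C–C: 1 × 334 = 334
  C–H: 5 × 427 = 2135
  Σ(formed) = 2737 kJ
ΔH = Σ(broken) − Σ(formed) = 2698 − 2737 = −39 kJ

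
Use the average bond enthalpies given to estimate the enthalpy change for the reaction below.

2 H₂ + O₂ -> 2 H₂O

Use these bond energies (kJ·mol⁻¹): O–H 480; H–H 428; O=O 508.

Bonds broken (reactants):
  H–H: 2 × 428 = 856
  O=O: 1 × 508 = 508
  Σ(broken) = 1364 kJ
Bonds formed (products):
  O–H: 4 × 480 = 1920
  Σ(formed) = 1920 kJ
ΔH = Σ(broken) − Σ(formed) = 1364 − 1920 = −556 kJ

ΔH ≈ −556 kJ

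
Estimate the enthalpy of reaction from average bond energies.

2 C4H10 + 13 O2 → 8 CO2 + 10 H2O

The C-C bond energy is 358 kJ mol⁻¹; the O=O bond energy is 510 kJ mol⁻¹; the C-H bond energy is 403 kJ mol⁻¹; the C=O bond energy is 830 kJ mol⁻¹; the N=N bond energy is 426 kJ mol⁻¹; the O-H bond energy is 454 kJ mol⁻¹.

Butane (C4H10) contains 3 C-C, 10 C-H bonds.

Bonds broken (reactants):
  C-C: 6 × 358 = 2148
  C-H: 20 × 403 = 8060
  O=O: 13 × 510 = 6630
  Σ(broken) = 16838 kJ
Bonds formed (products):
  C=O: 16 × 830 = 13280
  O-H: 20 × 454 = 9080
  Σ(formed) = 22360 kJ
ΔH = Σ(broken) − Σ(formed) = 16838 − 22360 = −5522 kJ

ΔH ≈ −5522 kJ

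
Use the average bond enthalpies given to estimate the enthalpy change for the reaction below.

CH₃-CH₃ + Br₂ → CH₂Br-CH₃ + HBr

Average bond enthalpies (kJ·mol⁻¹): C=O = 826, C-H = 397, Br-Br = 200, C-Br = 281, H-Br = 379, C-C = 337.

Bonds broken (reactants):
  Br-Br: 1 × 200 = 200
  C-C: 1 × 337 = 337
  C-H: 6 × 397 = 2382
  Σ(broken) = 2919 kJ
Bonds formed (products):
  C-Br: 1 × 281 = 281
  C-C: 1 × 337 = 337
  C-H: 5 × 397 = 1985
  H-Br: 1 × 379 = 379
  Σ(formed) = 2982 kJ
ΔH = Σ(broken) − Σ(formed) = 2919 − 2982 = −63 kJ

ΔH ≈ −63 kJ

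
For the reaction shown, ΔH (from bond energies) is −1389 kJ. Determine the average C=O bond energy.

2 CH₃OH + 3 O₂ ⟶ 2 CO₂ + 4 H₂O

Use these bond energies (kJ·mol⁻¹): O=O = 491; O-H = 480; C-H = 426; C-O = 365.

D(C=O) ≈ 817 kJ/mol

Let D be the C=O bond energy.
Σ(broken) = 6×426 + 2×365 + 2×480 + 3×491 = 5719
Σ(formed) = 4×D + 8×480 = 3840 + 4D
ΔH = Σ(broken) − Σ(formed) = (5719) − (3840 + 4D) = +1879 − 4D
Setting this equal to −1389 kJ gives 4D = 3268, so D = 817 kJ/mol.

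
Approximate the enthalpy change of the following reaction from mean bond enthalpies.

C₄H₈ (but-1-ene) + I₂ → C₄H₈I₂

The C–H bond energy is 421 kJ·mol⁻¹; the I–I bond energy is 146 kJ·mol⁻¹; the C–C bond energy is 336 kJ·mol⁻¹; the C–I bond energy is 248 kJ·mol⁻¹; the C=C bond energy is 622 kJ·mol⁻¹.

Bonds broken (reactants):
  C–C: 2 × 336 = 672
  C–H: 8 × 421 = 3368
  C=C: 1 × 622 = 622
  I–I: 1 × 146 = 146
  Σ(broken) = 4808 kJ
Bonds formed (products):
  C–C: 3 × 336 = 1008
  C–H: 8 × 421 = 3368
  C–I: 2 × 248 = 496
  Σ(formed) = 4872 kJ
ΔH = Σ(broken) − Σ(formed) = 4808 − 4872 = −64 kJ

ΔH ≈ −64 kJ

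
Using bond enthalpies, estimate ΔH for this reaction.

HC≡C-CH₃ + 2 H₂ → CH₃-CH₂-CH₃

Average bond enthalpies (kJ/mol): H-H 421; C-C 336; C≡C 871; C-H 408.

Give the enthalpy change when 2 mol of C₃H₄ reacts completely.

ΔH = −510 kJ

Bonds broken (reactants):
  C≡C: 1 × 871 = 871
  C-C: 1 × 336 = 336
  C-H: 4 × 408 = 1632
  H-H: 2 × 421 = 842
  Σ(broken) = 3681 kJ
Bonds formed (products):
  C-C: 2 × 336 = 672
  C-H: 8 × 408 = 3264
  Σ(formed) = 3936 kJ
ΔH = Σ(broken) − Σ(formed) = 3681 − 3936 = −255 kJ
For 2× the reaction as written: 2 × (−255) = −510 kJ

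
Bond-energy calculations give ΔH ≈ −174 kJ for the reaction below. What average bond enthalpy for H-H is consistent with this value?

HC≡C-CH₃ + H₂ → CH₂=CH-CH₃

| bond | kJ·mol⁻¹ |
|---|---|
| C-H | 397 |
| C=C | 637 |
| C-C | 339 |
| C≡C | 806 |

D(H-H) ≈ 451 kJ/mol

Let D be the H-H bond energy.
Σ(broken) = 1×806 + 1×339 + 4×397 + 1×D = 2733 + D
Σ(formed) = 1×339 + 6×397 + 1×637 = 3358
ΔH = Σ(broken) − Σ(formed) = (2733 + D) − (3358) = −625 + D
Setting this equal to −174 kJ gives D = 451 kJ/mol.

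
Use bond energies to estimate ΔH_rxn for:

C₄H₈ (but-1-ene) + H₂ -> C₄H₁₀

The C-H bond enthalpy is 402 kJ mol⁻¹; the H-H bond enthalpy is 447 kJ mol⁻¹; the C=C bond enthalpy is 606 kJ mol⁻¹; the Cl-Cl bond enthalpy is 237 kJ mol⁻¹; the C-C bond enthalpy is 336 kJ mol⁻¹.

Bonds broken (reactants):
  C-C: 2 × 336 = 672
  C-H: 8 × 402 = 3216
  C=C: 1 × 606 = 606
  H-H: 1 × 447 = 447
  Σ(broken) = 4941 kJ
Bonds formed (products):
  C-C: 3 × 336 = 1008
  C-H: 10 × 402 = 4020
  Σ(formed) = 5028 kJ
ΔH = Σ(broken) − Σ(formed) = 4941 − 5028 = −87 kJ

ΔH ≈ −87 kJ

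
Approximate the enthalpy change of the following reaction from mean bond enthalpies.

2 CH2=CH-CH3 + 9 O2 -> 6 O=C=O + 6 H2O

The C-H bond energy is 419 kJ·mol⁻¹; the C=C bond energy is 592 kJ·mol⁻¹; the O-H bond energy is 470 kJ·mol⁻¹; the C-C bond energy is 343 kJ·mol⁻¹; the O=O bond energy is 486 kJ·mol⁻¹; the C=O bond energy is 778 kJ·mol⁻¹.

Bonds broken (reactants):
  C-C: 2 × 343 = 686
  C-H: 12 × 419 = 5028
  C=C: 2 × 592 = 1184
  O=O: 9 × 486 = 4374
  Σ(broken) = 11272 kJ
Bonds formed (products):
  C=O: 12 × 778 = 9336
  O-H: 12 × 470 = 5640
  Σ(formed) = 14976 kJ
ΔH = Σ(broken) − Σ(formed) = 11272 − 14976 = −3704 kJ

ΔH ≈ −3704 kJ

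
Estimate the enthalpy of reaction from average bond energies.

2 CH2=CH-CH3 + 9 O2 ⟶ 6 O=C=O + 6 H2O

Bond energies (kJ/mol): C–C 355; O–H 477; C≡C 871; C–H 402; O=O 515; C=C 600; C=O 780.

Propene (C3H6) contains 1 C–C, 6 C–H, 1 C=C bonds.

ΔH ≈ −3715 kJ

Bonds broken (reactants):
  C–C: 2 × 355 = 710
  C–H: 12 × 402 = 4824
  C=C: 2 × 600 = 1200
  O=O: 9 × 515 = 4635
  Σ(broken) = 11369 kJ
Bonds formed (products):
  C=O: 12 × 780 = 9360
  O–H: 12 × 477 = 5724
  Σ(formed) = 15084 kJ
ΔH = Σ(broken) − Σ(formed) = 11369 − 15084 = −3715 kJ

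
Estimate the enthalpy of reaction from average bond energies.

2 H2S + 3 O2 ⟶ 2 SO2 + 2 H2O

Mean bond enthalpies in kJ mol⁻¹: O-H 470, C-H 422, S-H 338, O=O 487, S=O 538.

ΔH ≈ −1219 kJ

Bonds broken (reactants):
  O=O: 3 × 487 = 1461
  S-H: 4 × 338 = 1352
  Σ(broken) = 2813 kJ
Bonds formed (products):
  O-H: 4 × 470 = 1880
  S=O: 4 × 538 = 2152
  Σ(formed) = 4032 kJ
ΔH = Σ(broken) − Σ(formed) = 2813 − 4032 = −1219 kJ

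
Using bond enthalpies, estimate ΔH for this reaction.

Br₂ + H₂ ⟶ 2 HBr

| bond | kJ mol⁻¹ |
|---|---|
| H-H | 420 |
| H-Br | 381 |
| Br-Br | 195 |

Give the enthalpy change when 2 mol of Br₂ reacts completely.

ΔH = −294 kJ

Bonds broken (reactants):
  Br-Br: 1 × 195 = 195
  H-H: 1 × 420 = 420
  Σ(broken) = 615 kJ
Bonds formed (products):
  H-Br: 2 × 381 = 762
  Σ(formed) = 762 kJ
ΔH = Σ(broken) − Σ(formed) = 615 − 762 = −147 kJ
For 2× the reaction as written: 2 × (−147) = −294 kJ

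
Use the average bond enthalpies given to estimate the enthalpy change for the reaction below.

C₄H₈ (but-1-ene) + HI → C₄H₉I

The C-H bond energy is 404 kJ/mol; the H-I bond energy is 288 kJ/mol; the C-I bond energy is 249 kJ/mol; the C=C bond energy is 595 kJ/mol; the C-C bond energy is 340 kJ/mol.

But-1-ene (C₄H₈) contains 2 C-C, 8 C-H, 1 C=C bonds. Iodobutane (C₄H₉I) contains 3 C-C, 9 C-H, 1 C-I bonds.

Bonds broken (reactants):
  C-C: 2 × 340 = 680
  C-H: 8 × 404 = 3232
  C=C: 1 × 595 = 595
  H-I: 1 × 288 = 288
  Σ(broken) = 4795 kJ
Bonds formed (products):
  C-C: 3 × 340 = 1020
  C-H: 9 × 404 = 3636
  C-I: 1 × 249 = 249
  Σ(formed) = 4905 kJ
ΔH = Σ(broken) − Σ(formed) = 4795 − 4905 = −110 kJ

ΔH ≈ −110 kJ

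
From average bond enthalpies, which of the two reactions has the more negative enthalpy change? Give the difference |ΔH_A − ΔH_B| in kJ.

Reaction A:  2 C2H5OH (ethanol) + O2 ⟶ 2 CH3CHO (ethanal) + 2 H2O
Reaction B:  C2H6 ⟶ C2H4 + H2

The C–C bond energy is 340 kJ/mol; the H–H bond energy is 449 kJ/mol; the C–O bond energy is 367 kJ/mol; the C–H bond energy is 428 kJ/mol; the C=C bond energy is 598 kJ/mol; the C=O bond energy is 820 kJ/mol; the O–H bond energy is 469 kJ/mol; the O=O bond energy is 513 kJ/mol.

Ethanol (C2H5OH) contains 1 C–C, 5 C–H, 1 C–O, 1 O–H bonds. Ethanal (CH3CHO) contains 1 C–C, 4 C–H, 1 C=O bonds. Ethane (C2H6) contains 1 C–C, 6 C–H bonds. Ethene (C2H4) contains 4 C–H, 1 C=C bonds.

Reaction A:
  Bonds broken (reactants):
    C–C: 2 × 340 = 680
    C–H: 10 × 428 = 4280
    C–O: 2 × 367 = 734
    O–H: 2 × 469 = 938
    O=O: 1 × 513 = 513
    Σ(broken) = 7145 kJ
  Bonds formed (products):
    C–C: 2 × 340 = 680
    C–H: 8 × 428 = 3424
    C=O: 2 × 820 = 1640
    O–H: 4 × 469 = 1876
    Σ(formed) = 7620 kJ
  ΔH_A = 7145 − 7620 = −475 kJ
Reaction B:
  Bonds broken (reactants):
    C–C: 1 × 340 = 340
    C–H: 6 × 428 = 2568
    Σ(broken) = 2908 kJ
  Bonds formed (products):
    C–H: 4 × 428 = 1712
    C=C: 1 × 598 = 598
    H–H: 1 × 449 = 449
    Σ(formed) = 2759 kJ
  ΔH_B = 2908 − 2759 = +149 kJ
ΔH_A − ΔH_B = −624 kJ, so reaction A has the more negative ΔH; |ΔH_A − ΔH_B| = 624 kJ.

Reaction A, by 624 kJ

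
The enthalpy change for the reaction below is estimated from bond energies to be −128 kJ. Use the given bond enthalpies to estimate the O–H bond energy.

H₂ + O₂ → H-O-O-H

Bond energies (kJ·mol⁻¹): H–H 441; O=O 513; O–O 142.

D(O–H) ≈ 470 kJ/mol

Let D be the O–H bond energy.
Σ(broken) = 1×441 + 1×513 = 954
Σ(formed) = 2×D + 1×142 = 142 + 2D
ΔH = Σ(broken) − Σ(formed) = (954) − (142 + 2D) = +812 − 2D
Setting this equal to −128 kJ gives 2D = 940, so D = 470 kJ/mol.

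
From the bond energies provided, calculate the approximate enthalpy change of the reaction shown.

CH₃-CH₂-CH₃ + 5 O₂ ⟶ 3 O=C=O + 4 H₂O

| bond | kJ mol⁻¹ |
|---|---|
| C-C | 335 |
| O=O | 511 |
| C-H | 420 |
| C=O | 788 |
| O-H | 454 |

Bonds broken (reactants):
  C-C: 2 × 335 = 670
  C-H: 8 × 420 = 3360
  O=O: 5 × 511 = 2555
  Σ(broken) = 6585 kJ
Bonds formed (products):
  C=O: 6 × 788 = 4728
  O-H: 8 × 454 = 3632
  Σ(formed) = 8360 kJ
ΔH = Σ(broken) − Σ(formed) = 6585 − 8360 = −1775 kJ

ΔH ≈ −1775 kJ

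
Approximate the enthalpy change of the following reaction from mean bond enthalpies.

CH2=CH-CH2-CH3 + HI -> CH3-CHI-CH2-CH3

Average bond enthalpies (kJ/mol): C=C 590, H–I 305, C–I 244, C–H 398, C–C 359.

ΔH ≈ −106 kJ

Bonds broken (reactants):
  C–C: 2 × 359 = 718
  C–H: 8 × 398 = 3184
  C=C: 1 × 590 = 590
  H–I: 1 × 305 = 305
  Σ(broken) = 4797 kJ
Bonds formed (products):
  C–C: 3 × 359 = 1077
  C–H: 9 × 398 = 3582
  C–I: 1 × 244 = 244
  Σ(formed) = 4903 kJ
ΔH = Σ(broken) − Σ(formed) = 4797 − 4903 = −106 kJ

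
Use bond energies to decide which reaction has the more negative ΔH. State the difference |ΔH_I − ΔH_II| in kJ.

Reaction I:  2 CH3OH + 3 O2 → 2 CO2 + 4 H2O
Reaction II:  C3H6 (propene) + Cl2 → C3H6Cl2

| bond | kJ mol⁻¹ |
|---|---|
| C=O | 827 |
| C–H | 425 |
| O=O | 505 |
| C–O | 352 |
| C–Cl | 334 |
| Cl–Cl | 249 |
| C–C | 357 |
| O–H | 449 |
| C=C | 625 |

Reaction I, by 1082 kJ

Reaction I:
  Bonds broken (reactants):
    C–H: 6 × 425 = 2550
    C–O: 2 × 352 = 704
    O–H: 2 × 449 = 898
    O=O: 3 × 505 = 1515
    Σ(broken) = 5667 kJ
  Bonds formed (products):
    C=O: 4 × 827 = 3308
    O–H: 8 × 449 = 3592
    Σ(formed) = 6900 kJ
  ΔH_I = 5667 − 6900 = −1233 kJ
Reaction II:
  Bonds broken (reactants):
    C–C: 1 × 357 = 357
    C–H: 6 × 425 = 2550
    C=C: 1 × 625 = 625
    Cl–Cl: 1 × 249 = 249
    Σ(broken) = 3781 kJ
  Bonds formed (products):
    C–C: 2 × 357 = 714
    C–Cl: 2 × 334 = 668
    C–H: 6 × 425 = 2550
    Σ(formed) = 3932 kJ
  ΔH_II = 3781 − 3932 = −151 kJ
ΔH_I − ΔH_II = −1082 kJ, so reaction I has the more negative ΔH; |ΔH_I − ΔH_II| = 1082 kJ.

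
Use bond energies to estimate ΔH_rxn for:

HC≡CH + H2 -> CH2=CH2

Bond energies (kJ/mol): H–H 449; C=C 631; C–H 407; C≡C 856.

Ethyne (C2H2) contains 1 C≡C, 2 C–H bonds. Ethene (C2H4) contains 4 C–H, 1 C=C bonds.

ΔH ≈ −140 kJ

Bonds broken (reactants):
  C≡C: 1 × 856 = 856
  C–H: 2 × 407 = 814
  H–H: 1 × 449 = 449
  Σ(broken) = 2119 kJ
Bonds formed (products):
  C–H: 4 × 407 = 1628
  C=C: 1 × 631 = 631
  Σ(formed) = 2259 kJ
ΔH = Σ(broken) − Σ(formed) = 2119 − 2259 = −140 kJ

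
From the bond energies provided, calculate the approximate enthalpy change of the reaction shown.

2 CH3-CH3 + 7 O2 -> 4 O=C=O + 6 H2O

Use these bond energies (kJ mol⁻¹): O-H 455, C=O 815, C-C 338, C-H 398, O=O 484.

Bonds broken (reactants):
  C-C: 2 × 338 = 676
  C-H: 12 × 398 = 4776
  O=O: 7 × 484 = 3388
  Σ(broken) = 8840 kJ
Bonds formed (products):
  C=O: 8 × 815 = 6520
  O-H: 12 × 455 = 5460
  Σ(formed) = 11980 kJ
ΔH = Σ(broken) − Σ(formed) = 8840 − 11980 = −3140 kJ

ΔH ≈ −3140 kJ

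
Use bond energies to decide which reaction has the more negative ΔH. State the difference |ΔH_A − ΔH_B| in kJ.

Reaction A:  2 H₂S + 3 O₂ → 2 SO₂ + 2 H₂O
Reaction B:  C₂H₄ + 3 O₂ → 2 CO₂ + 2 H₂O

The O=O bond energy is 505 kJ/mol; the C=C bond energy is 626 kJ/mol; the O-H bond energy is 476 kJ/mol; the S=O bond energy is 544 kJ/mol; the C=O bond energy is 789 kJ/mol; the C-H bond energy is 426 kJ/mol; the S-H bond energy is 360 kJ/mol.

Reaction B, by 90 kJ

Reaction A:
  Bonds broken (reactants):
    O=O: 3 × 505 = 1515
    S-H: 4 × 360 = 1440
    Σ(broken) = 2955 kJ
  Bonds formed (products):
    O-H: 4 × 476 = 1904
    S=O: 4 × 544 = 2176
    Σ(formed) = 4080 kJ
  ΔH_A = 2955 − 4080 = −1125 kJ
Reaction B:
  Bonds broken (reactants):
    C-H: 4 × 426 = 1704
    C=C: 1 × 626 = 626
    O=O: 3 × 505 = 1515
    Σ(broken) = 3845 kJ
  Bonds formed (products):
    C=O: 4 × 789 = 3156
    O-H: 4 × 476 = 1904
    Σ(formed) = 5060 kJ
  ΔH_B = 3845 − 5060 = −1215 kJ
ΔH_A − ΔH_B = +90 kJ, so reaction B has the more negative ΔH; |ΔH_A − ΔH_B| = 90 kJ.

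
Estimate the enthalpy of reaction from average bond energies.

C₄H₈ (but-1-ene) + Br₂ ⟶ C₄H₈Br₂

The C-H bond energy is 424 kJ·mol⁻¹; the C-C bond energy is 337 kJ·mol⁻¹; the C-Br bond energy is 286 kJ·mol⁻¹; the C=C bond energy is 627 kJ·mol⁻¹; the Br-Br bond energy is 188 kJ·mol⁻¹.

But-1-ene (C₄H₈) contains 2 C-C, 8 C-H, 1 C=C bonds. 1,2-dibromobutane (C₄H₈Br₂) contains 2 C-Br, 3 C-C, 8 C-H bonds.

ΔH ≈ −94 kJ

Bonds broken (reactants):
  Br-Br: 1 × 188 = 188
  C-C: 2 × 337 = 674
  C-H: 8 × 424 = 3392
  C=C: 1 × 627 = 627
  Σ(broken) = 4881 kJ
Bonds formed (products):
  C-Br: 2 × 286 = 572
  C-C: 3 × 337 = 1011
  C-H: 8 × 424 = 3392
  Σ(formed) = 4975 kJ
ΔH = Σ(broken) − Σ(formed) = 4881 − 4975 = −94 kJ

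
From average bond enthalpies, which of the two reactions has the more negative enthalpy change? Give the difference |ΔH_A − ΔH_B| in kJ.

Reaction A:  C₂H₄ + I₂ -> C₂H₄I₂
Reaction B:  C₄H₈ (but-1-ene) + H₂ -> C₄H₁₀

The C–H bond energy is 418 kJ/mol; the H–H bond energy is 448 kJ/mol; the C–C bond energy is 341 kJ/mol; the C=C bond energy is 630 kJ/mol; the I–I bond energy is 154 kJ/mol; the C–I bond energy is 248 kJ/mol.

Reaction A:
  Bonds broken (reactants):
    C–H: 4 × 418 = 1672
    C=C: 1 × 630 = 630
    I–I: 1 × 154 = 154
    Σ(broken) = 2456 kJ
  Bonds formed (products):
    C–C: 1 × 341 = 341
    C–H: 4 × 418 = 1672
    C–I: 2 × 248 = 496
    Σ(formed) = 2509 kJ
  ΔH_A = 2456 − 2509 = −53 kJ
Reaction B:
  Bonds broken (reactants):
    C–C: 2 × 341 = 682
    C–H: 8 × 418 = 3344
    C=C: 1 × 630 = 630
    H–H: 1 × 448 = 448
    Σ(broken) = 5104 kJ
  Bonds formed (products):
    C–C: 3 × 341 = 1023
    C–H: 10 × 418 = 4180
    Σ(formed) = 5203 kJ
  ΔH_B = 5104 − 5203 = −99 kJ
ΔH_A − ΔH_B = +46 kJ, so reaction B has the more negative ΔH; |ΔH_A − ΔH_B| = 46 kJ.

Reaction B, by 46 kJ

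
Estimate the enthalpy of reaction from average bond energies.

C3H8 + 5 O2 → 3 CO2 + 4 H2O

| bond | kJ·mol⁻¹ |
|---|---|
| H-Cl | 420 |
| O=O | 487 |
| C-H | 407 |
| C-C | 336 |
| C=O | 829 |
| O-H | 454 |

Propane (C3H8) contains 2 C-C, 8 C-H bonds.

Bonds broken (reactants):
  C-C: 2 × 336 = 672
  C-H: 8 × 407 = 3256
  O=O: 5 × 487 = 2435
  Σ(broken) = 6363 kJ
Bonds formed (products):
  C=O: 6 × 829 = 4974
  O-H: 8 × 454 = 3632
  Σ(formed) = 8606 kJ
ΔH = Σ(broken) − Σ(formed) = 6363 − 8606 = −2243 kJ

ΔH ≈ −2243 kJ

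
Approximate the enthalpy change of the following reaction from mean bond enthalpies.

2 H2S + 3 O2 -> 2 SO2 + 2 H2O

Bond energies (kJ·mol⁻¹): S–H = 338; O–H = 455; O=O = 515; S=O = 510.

Bonds broken (reactants):
  O=O: 3 × 515 = 1545
  S–H: 4 × 338 = 1352
  Σ(broken) = 2897 kJ
Bonds formed (products):
  O–H: 4 × 455 = 1820
  S=O: 4 × 510 = 2040
  Σ(formed) = 3860 kJ
ΔH = Σ(broken) − Σ(formed) = 2897 − 3860 = −963 kJ

ΔH ≈ −963 kJ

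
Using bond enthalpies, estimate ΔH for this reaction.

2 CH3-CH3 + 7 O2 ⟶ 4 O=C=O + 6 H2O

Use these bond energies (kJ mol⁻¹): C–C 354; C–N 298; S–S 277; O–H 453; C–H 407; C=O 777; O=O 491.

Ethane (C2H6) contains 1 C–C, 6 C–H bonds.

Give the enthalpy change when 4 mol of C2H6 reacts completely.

Bonds broken (reactants):
  C–C: 2 × 354 = 708
  C–H: 12 × 407 = 4884
  O=O: 7 × 491 = 3437
  Σ(broken) = 9029 kJ
Bonds formed (products):
  C=O: 8 × 777 = 6216
  O–H: 12 × 453 = 5436
  Σ(formed) = 11652 kJ
ΔH = Σ(broken) − Σ(formed) = 9029 − 11652 = −2623 kJ
For 2× the reaction as written: 2 × (−2623) = −5246 kJ

ΔH = −5246 kJ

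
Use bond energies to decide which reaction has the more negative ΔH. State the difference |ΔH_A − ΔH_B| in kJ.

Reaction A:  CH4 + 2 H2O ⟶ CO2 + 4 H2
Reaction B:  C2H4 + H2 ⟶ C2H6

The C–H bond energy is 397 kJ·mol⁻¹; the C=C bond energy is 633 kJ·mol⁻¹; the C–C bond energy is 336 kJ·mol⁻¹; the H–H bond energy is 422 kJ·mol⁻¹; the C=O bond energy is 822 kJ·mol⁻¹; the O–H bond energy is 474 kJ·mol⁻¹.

Reaction B, by 227 kJ

Reaction A:
  Bonds broken (reactants):
    C–H: 4 × 397 = 1588
    O–H: 4 × 474 = 1896
    Σ(broken) = 3484 kJ
  Bonds formed (products):
    C=O: 2 × 822 = 1644
    H–H: 4 × 422 = 1688
    Σ(formed) = 3332 kJ
  ΔH_A = 3484 − 3332 = +152 kJ
Reaction B:
  Bonds broken (reactants):
    C–H: 4 × 397 = 1588
    C=C: 1 × 633 = 633
    H–H: 1 × 422 = 422
    Σ(broken) = 2643 kJ
  Bonds formed (products):
    C–C: 1 × 336 = 336
    C–H: 6 × 397 = 2382
    Σ(formed) = 2718 kJ
  ΔH_B = 2643 − 2718 = −75 kJ
ΔH_A − ΔH_B = +227 kJ, so reaction B has the more negative ΔH; |ΔH_A − ΔH_B| = 227 kJ.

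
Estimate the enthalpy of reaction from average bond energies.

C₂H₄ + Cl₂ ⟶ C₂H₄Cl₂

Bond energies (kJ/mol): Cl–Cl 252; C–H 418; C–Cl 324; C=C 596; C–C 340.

ΔH ≈ −140 kJ

Bonds broken (reactants):
  C–H: 4 × 418 = 1672
  C=C: 1 × 596 = 596
  Cl–Cl: 1 × 252 = 252
  Σ(broken) = 2520 kJ
Bonds formed (products):
  C–C: 1 × 340 = 340
  C–Cl: 2 × 324 = 648
  C–H: 4 × 418 = 1672
  Σ(formed) = 2660 kJ
ΔH = Σ(broken) − Σ(formed) = 2520 − 2660 = −140 kJ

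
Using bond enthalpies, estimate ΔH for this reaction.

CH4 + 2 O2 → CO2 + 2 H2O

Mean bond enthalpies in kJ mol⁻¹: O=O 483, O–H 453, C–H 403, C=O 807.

Bonds broken (reactants):
  C–H: 4 × 403 = 1612
  O=O: 2 × 483 = 966
  Σ(broken) = 2578 kJ
Bonds formed (products):
  C=O: 2 × 807 = 1614
  O–H: 4 × 453 = 1812
  Σ(formed) = 3426 kJ
ΔH = Σ(broken) − Σ(formed) = 2578 − 3426 = −848 kJ

ΔH ≈ −848 kJ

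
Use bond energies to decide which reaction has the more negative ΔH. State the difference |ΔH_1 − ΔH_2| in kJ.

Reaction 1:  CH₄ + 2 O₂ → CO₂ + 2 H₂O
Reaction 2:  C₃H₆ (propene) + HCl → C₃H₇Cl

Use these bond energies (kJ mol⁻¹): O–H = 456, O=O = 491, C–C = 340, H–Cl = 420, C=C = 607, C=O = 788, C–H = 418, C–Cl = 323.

Reaction 1:
  Bonds broken (reactants):
    C–H: 4 × 418 = 1672
    O=O: 2 × 491 = 982
    Σ(broken) = 2654 kJ
  Bonds formed (products):
    C=O: 2 × 788 = 1576
    O–H: 4 × 456 = 1824
    Σ(formed) = 3400 kJ
  ΔH_1 = 2654 − 3400 = −746 kJ
Reaction 2:
  Bonds broken (reactants):
    C–C: 1 × 340 = 340
    C–H: 6 × 418 = 2508
    C=C: 1 × 607 = 607
    H–Cl: 1 × 420 = 420
    Σ(broken) = 3875 kJ
  Bonds formed (products):
    C–C: 2 × 340 = 680
    C–Cl: 1 × 323 = 323
    C–H: 7 × 418 = 2926
    Σ(formed) = 3929 kJ
  ΔH_2 = 3875 − 3929 = −54 kJ
ΔH_1 − ΔH_2 = −692 kJ, so reaction 1 has the more negative ΔH; |ΔH_1 − ΔH_2| = 692 kJ.

Reaction 1, by 692 kJ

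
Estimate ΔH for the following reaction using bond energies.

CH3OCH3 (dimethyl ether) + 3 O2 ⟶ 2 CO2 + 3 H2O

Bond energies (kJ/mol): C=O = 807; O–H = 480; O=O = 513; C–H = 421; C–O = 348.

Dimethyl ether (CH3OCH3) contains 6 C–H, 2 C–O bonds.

Bonds broken (reactants):
  C–H: 6 × 421 = 2526
  C–O: 2 × 348 = 696
  O=O: 3 × 513 = 1539
  Σ(broken) = 4761 kJ
Bonds formed (products):
  C=O: 4 × 807 = 3228
  O–H: 6 × 480 = 2880
  Σ(formed) = 6108 kJ
ΔH = Σ(broken) − Σ(formed) = 4761 − 6108 = −1347 kJ

ΔH ≈ −1347 kJ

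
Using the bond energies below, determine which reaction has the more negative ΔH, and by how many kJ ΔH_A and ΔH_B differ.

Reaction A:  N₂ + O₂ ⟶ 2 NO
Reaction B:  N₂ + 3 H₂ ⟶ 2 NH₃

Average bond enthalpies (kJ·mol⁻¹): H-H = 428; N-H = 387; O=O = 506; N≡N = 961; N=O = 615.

Reaction B, by 314 kJ

Reaction A:
  Bonds broken (reactants):
    N≡N: 1 × 961 = 961
    O=O: 1 × 506 = 506
    Σ(broken) = 1467 kJ
  Bonds formed (products):
    N=O: 2 × 615 = 1230
    Σ(formed) = 1230 kJ
  ΔH_A = 1467 − 1230 = +237 kJ
Reaction B:
  Bonds broken (reactants):
    H-H: 3 × 428 = 1284
    N≡N: 1 × 961 = 961
    Σ(broken) = 2245 kJ
  Bonds formed (products):
    N-H: 6 × 387 = 2322
    Σ(formed) = 2322 kJ
  ΔH_B = 2245 − 2322 = −77 kJ
ΔH_A − ΔH_B = +314 kJ, so reaction B has the more negative ΔH; |ΔH_A − ΔH_B| = 314 kJ.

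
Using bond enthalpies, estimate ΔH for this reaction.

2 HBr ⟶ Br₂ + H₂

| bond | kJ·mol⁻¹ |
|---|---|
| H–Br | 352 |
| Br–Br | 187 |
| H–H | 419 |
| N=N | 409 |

Bonds broken (reactants):
  H–Br: 2 × 352 = 704
  Σ(broken) = 704 kJ
Bonds formed (products):
  Br–Br: 1 × 187 = 187
  H–H: 1 × 419 = 419
  Σ(formed) = 606 kJ
ΔH = Σ(broken) − Σ(formed) = 704 − 606 = +98 kJ

ΔH ≈ +98 kJ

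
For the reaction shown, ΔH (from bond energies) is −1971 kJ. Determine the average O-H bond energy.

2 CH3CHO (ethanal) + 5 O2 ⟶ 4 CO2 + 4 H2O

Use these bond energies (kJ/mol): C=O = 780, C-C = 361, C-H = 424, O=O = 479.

D(O-H) ≈ 475 kJ/mol

Let D be the O-H bond energy.
Σ(broken) = 2×361 + 8×424 + 2×780 + 5×479 = 8069
Σ(formed) = 8×780 + 8×D = 6240 + 8D
ΔH = Σ(broken) − Σ(formed) = (8069) − (6240 + 8D) = +1829 − 8D
Setting this equal to −1971 kJ gives 8D = 3800, so D = 475 kJ/mol.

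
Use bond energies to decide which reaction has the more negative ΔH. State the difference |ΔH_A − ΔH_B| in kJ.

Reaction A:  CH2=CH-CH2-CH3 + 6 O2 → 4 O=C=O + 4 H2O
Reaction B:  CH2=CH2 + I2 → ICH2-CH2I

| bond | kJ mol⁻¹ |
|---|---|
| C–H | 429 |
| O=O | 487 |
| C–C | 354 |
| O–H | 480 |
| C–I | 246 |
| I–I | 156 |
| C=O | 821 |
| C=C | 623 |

Reaction A:
  Bonds broken (reactants):
    C–C: 2 × 354 = 708
    C–H: 8 × 429 = 3432
    C=C: 1 × 623 = 623
    O=O: 6 × 487 = 2922
    Σ(broken) = 7685 kJ
  Bonds formed (products):
    C=O: 8 × 821 = 6568
    O–H: 8 × 480 = 3840
    Σ(formed) = 10408 kJ
  ΔH_A = 7685 − 10408 = −2723 kJ
Reaction B:
  Bonds broken (reactants):
    C–H: 4 × 429 = 1716
    C=C: 1 × 623 = 623
    I–I: 1 × 156 = 156
    Σ(broken) = 2495 kJ
  Bonds formed (products):
    C–C: 1 × 354 = 354
    C–H: 4 × 429 = 1716
    C–I: 2 × 246 = 492
    Σ(formed) = 2562 kJ
  ΔH_B = 2495 − 2562 = −67 kJ
ΔH_A − ΔH_B = −2656 kJ, so reaction A has the more negative ΔH; |ΔH_A − ΔH_B| = 2656 kJ.

Reaction A, by 2656 kJ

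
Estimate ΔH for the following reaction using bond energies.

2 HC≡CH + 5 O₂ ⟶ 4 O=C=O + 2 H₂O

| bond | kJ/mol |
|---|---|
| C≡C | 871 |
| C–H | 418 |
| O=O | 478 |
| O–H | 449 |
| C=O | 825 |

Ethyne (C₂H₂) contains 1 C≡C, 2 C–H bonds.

ΔH ≈ −2592 kJ

Bonds broken (reactants):
  C≡C: 2 × 871 = 1742
  C–H: 4 × 418 = 1672
  O=O: 5 × 478 = 2390
  Σ(broken) = 5804 kJ
Bonds formed (products):
  C=O: 8 × 825 = 6600
  O–H: 4 × 449 = 1796
  Σ(formed) = 8396 kJ
ΔH = Σ(broken) − Σ(formed) = 5804 − 8396 = −2592 kJ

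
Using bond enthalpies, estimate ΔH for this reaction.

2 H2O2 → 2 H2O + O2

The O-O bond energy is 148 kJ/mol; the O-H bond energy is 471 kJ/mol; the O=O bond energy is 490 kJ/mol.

ΔH ≈ −194 kJ

Bonds broken (reactants):
  O-H: 4 × 471 = 1884
  O-O: 2 × 148 = 296
  Σ(broken) = 2180 kJ
Bonds formed (products):
  O-H: 4 × 471 = 1884
  O=O: 1 × 490 = 490
  Σ(formed) = 2374 kJ
ΔH = Σ(broken) − Σ(formed) = 2180 − 2374 = −194 kJ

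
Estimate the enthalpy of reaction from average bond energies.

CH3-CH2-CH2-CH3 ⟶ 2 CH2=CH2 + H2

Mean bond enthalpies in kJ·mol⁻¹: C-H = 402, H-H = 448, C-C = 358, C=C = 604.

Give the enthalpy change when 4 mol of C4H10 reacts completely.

Bonds broken (reactants):
  C-C: 3 × 358 = 1074
  C-H: 10 × 402 = 4020
  Σ(broken) = 5094 kJ
Bonds formed (products):
  C-H: 8 × 402 = 3216
  C=C: 2 × 604 = 1208
  H-H: 1 × 448 = 448
  Σ(formed) = 4872 kJ
ΔH = Σ(broken) − Σ(formed) = 5094 − 4872 = +222 kJ
For 4× the reaction as written: 4 × (+222) = +888 kJ

ΔH = +888 kJ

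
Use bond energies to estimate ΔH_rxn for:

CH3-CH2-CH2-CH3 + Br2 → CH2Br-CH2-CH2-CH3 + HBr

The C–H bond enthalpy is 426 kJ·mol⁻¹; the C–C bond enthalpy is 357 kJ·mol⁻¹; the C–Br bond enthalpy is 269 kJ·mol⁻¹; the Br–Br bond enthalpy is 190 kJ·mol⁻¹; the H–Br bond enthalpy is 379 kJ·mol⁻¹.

Bonds broken (reactants):
  Br–Br: 1 × 190 = 190
  C–C: 3 × 357 = 1071
  C–H: 10 × 426 = 4260
  Σ(broken) = 5521 kJ
Bonds formed (products):
  C–Br: 1 × 269 = 269
  C–C: 3 × 357 = 1071
  C–H: 9 × 426 = 3834
  H–Br: 1 × 379 = 379
  Σ(formed) = 5553 kJ
ΔH = Σ(broken) − Σ(formed) = 5521 − 5553 = −32 kJ

ΔH ≈ −32 kJ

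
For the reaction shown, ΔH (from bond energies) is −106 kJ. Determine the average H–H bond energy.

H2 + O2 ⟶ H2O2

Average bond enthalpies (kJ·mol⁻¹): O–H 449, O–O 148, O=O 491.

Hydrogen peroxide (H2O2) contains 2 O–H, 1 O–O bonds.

Let D be the H–H bond energy.
Σ(broken) = 1×D + 1×491 = 491 + D
Σ(formed) = 2×449 + 1×148 = 1046
ΔH = Σ(broken) − Σ(formed) = (491 + D) − (1046) = −555 + D
Setting this equal to −106 kJ gives D = 449 kJ/mol.

D(H–H) ≈ 449 kJ/mol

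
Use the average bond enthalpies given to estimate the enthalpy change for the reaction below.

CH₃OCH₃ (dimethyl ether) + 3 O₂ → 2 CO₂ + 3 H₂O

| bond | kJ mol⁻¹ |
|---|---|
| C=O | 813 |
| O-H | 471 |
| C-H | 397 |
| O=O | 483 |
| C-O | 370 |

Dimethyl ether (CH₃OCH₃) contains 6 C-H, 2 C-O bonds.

Bonds broken (reactants):
  C-H: 6 × 397 = 2382
  C-O: 2 × 370 = 740
  O=O: 3 × 483 = 1449
  Σ(broken) = 4571 kJ
Bonds formed (products):
  C=O: 4 × 813 = 3252
  O-H: 6 × 471 = 2826
  Σ(formed) = 6078 kJ
ΔH = Σ(broken) − Σ(formed) = 4571 − 6078 = −1507 kJ

ΔH ≈ −1507 kJ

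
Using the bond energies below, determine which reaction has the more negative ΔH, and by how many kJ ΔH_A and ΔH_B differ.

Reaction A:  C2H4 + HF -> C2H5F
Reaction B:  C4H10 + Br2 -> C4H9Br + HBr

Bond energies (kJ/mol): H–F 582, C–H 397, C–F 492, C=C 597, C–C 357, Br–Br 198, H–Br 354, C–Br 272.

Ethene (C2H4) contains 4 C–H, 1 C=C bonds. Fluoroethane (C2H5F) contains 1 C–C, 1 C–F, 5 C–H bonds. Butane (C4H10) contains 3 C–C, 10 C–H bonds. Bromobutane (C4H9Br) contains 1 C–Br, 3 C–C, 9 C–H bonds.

Reaction A, by 36 kJ

Reaction A:
  Bonds broken (reactants):
    C–H: 4 × 397 = 1588
    C=C: 1 × 597 = 597
    H–F: 1 × 582 = 582
    Σ(broken) = 2767 kJ
  Bonds formed (products):
    C–C: 1 × 357 = 357
    C–F: 1 × 492 = 492
    C–H: 5 × 397 = 1985
    Σ(formed) = 2834 kJ
  ΔH_A = 2767 − 2834 = −67 kJ
Reaction B:
  Bonds broken (reactants):
    Br–Br: 1 × 198 = 198
    C–C: 3 × 357 = 1071
    C–H: 10 × 397 = 3970
    Σ(broken) = 5239 kJ
  Bonds formed (products):
    C–Br: 1 × 272 = 272
    C–C: 3 × 357 = 1071
    C–H: 9 × 397 = 3573
    H–Br: 1 × 354 = 354
    Σ(formed) = 5270 kJ
  ΔH_B = 5239 − 5270 = −31 kJ
ΔH_A − ΔH_B = −36 kJ, so reaction A has the more negative ΔH; |ΔH_A − ΔH_B| = 36 kJ.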